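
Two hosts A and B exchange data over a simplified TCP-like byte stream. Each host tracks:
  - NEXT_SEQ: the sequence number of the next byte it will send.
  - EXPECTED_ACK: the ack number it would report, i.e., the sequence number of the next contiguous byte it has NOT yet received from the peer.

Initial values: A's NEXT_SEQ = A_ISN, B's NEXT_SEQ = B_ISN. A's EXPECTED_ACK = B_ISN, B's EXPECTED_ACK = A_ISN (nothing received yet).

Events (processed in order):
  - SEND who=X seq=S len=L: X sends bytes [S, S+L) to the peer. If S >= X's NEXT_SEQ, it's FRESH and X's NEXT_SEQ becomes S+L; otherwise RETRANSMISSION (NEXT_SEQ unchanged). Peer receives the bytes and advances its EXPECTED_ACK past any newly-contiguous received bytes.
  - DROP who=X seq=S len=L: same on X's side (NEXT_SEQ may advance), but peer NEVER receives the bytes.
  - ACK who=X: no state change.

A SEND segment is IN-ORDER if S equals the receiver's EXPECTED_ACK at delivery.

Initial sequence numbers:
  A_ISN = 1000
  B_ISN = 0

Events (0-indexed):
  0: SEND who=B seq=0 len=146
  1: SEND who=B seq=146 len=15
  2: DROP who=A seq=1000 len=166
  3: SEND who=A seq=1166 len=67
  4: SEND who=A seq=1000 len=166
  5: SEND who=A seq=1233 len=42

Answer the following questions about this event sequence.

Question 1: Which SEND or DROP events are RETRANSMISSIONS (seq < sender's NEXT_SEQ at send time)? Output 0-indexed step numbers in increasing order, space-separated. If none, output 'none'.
Step 0: SEND seq=0 -> fresh
Step 1: SEND seq=146 -> fresh
Step 2: DROP seq=1000 -> fresh
Step 3: SEND seq=1166 -> fresh
Step 4: SEND seq=1000 -> retransmit
Step 5: SEND seq=1233 -> fresh

Answer: 4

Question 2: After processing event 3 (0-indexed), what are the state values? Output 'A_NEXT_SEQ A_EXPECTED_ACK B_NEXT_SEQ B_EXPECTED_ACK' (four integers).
After event 0: A_seq=1000 A_ack=146 B_seq=146 B_ack=1000
After event 1: A_seq=1000 A_ack=161 B_seq=161 B_ack=1000
After event 2: A_seq=1166 A_ack=161 B_seq=161 B_ack=1000
After event 3: A_seq=1233 A_ack=161 B_seq=161 B_ack=1000

1233 161 161 1000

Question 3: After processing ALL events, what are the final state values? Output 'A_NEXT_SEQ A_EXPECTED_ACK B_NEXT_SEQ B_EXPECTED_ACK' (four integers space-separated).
After event 0: A_seq=1000 A_ack=146 B_seq=146 B_ack=1000
After event 1: A_seq=1000 A_ack=161 B_seq=161 B_ack=1000
After event 2: A_seq=1166 A_ack=161 B_seq=161 B_ack=1000
After event 3: A_seq=1233 A_ack=161 B_seq=161 B_ack=1000
After event 4: A_seq=1233 A_ack=161 B_seq=161 B_ack=1233
After event 5: A_seq=1275 A_ack=161 B_seq=161 B_ack=1275

Answer: 1275 161 161 1275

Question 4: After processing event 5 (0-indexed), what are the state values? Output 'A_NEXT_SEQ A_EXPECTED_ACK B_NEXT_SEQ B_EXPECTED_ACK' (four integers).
After event 0: A_seq=1000 A_ack=146 B_seq=146 B_ack=1000
After event 1: A_seq=1000 A_ack=161 B_seq=161 B_ack=1000
After event 2: A_seq=1166 A_ack=161 B_seq=161 B_ack=1000
After event 3: A_seq=1233 A_ack=161 B_seq=161 B_ack=1000
After event 4: A_seq=1233 A_ack=161 B_seq=161 B_ack=1233
After event 5: A_seq=1275 A_ack=161 B_seq=161 B_ack=1275

1275 161 161 1275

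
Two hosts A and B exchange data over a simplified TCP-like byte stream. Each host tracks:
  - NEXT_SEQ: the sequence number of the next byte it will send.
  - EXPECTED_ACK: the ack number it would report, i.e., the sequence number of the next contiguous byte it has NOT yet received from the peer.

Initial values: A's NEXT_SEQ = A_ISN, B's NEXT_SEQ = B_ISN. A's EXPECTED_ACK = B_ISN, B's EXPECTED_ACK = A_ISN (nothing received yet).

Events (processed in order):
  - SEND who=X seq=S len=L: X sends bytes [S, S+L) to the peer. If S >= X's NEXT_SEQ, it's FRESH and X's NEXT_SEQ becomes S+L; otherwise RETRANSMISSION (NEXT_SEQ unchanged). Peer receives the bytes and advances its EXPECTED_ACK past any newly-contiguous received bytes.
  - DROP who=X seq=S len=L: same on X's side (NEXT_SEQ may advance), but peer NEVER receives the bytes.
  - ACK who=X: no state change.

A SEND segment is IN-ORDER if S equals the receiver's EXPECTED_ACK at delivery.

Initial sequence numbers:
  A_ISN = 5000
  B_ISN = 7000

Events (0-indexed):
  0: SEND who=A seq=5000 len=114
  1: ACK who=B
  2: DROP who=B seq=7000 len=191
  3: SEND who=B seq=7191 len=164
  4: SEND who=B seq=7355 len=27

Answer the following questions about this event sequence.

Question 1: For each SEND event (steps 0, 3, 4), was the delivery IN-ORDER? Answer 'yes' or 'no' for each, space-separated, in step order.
Step 0: SEND seq=5000 -> in-order
Step 3: SEND seq=7191 -> out-of-order
Step 4: SEND seq=7355 -> out-of-order

Answer: yes no no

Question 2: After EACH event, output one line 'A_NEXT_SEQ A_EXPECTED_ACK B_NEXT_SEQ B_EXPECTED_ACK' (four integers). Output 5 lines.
5114 7000 7000 5114
5114 7000 7000 5114
5114 7000 7191 5114
5114 7000 7355 5114
5114 7000 7382 5114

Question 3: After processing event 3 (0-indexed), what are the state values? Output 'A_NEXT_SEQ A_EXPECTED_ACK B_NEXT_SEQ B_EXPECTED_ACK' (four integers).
After event 0: A_seq=5114 A_ack=7000 B_seq=7000 B_ack=5114
After event 1: A_seq=5114 A_ack=7000 B_seq=7000 B_ack=5114
After event 2: A_seq=5114 A_ack=7000 B_seq=7191 B_ack=5114
After event 3: A_seq=5114 A_ack=7000 B_seq=7355 B_ack=5114

5114 7000 7355 5114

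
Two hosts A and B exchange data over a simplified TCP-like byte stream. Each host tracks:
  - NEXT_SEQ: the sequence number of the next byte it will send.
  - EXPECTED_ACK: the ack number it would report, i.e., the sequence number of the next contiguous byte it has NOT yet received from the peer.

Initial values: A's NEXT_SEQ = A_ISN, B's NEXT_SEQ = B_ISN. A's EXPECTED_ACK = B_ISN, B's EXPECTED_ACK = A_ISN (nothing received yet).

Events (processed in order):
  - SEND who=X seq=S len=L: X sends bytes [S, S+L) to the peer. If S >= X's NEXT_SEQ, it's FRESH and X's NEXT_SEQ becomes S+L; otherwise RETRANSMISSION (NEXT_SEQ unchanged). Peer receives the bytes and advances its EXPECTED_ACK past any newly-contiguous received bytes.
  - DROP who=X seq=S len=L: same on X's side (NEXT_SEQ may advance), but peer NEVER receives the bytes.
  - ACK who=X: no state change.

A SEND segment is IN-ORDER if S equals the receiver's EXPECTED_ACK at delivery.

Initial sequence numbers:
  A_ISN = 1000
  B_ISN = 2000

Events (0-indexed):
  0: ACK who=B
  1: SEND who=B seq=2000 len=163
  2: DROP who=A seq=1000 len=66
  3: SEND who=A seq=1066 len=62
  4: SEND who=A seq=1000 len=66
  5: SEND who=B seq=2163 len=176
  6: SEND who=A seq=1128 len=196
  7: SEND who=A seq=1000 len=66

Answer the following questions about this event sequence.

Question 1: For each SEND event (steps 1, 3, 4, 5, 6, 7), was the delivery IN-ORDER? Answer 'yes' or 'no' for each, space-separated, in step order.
Answer: yes no yes yes yes no

Derivation:
Step 1: SEND seq=2000 -> in-order
Step 3: SEND seq=1066 -> out-of-order
Step 4: SEND seq=1000 -> in-order
Step 5: SEND seq=2163 -> in-order
Step 6: SEND seq=1128 -> in-order
Step 7: SEND seq=1000 -> out-of-order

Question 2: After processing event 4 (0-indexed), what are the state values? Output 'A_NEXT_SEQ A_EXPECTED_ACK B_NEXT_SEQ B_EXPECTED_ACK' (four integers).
After event 0: A_seq=1000 A_ack=2000 B_seq=2000 B_ack=1000
After event 1: A_seq=1000 A_ack=2163 B_seq=2163 B_ack=1000
After event 2: A_seq=1066 A_ack=2163 B_seq=2163 B_ack=1000
After event 3: A_seq=1128 A_ack=2163 B_seq=2163 B_ack=1000
After event 4: A_seq=1128 A_ack=2163 B_seq=2163 B_ack=1128

1128 2163 2163 1128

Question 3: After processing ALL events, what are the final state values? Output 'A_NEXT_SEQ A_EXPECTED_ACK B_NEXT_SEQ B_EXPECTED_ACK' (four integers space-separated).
After event 0: A_seq=1000 A_ack=2000 B_seq=2000 B_ack=1000
After event 1: A_seq=1000 A_ack=2163 B_seq=2163 B_ack=1000
After event 2: A_seq=1066 A_ack=2163 B_seq=2163 B_ack=1000
After event 3: A_seq=1128 A_ack=2163 B_seq=2163 B_ack=1000
After event 4: A_seq=1128 A_ack=2163 B_seq=2163 B_ack=1128
After event 5: A_seq=1128 A_ack=2339 B_seq=2339 B_ack=1128
After event 6: A_seq=1324 A_ack=2339 B_seq=2339 B_ack=1324
After event 7: A_seq=1324 A_ack=2339 B_seq=2339 B_ack=1324

Answer: 1324 2339 2339 1324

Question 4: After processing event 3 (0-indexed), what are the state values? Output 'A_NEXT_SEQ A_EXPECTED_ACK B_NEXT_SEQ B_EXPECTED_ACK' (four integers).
After event 0: A_seq=1000 A_ack=2000 B_seq=2000 B_ack=1000
After event 1: A_seq=1000 A_ack=2163 B_seq=2163 B_ack=1000
After event 2: A_seq=1066 A_ack=2163 B_seq=2163 B_ack=1000
After event 3: A_seq=1128 A_ack=2163 B_seq=2163 B_ack=1000

1128 2163 2163 1000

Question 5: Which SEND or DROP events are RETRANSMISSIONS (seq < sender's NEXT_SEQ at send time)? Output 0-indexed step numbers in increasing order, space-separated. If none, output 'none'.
Answer: 4 7

Derivation:
Step 1: SEND seq=2000 -> fresh
Step 2: DROP seq=1000 -> fresh
Step 3: SEND seq=1066 -> fresh
Step 4: SEND seq=1000 -> retransmit
Step 5: SEND seq=2163 -> fresh
Step 6: SEND seq=1128 -> fresh
Step 7: SEND seq=1000 -> retransmit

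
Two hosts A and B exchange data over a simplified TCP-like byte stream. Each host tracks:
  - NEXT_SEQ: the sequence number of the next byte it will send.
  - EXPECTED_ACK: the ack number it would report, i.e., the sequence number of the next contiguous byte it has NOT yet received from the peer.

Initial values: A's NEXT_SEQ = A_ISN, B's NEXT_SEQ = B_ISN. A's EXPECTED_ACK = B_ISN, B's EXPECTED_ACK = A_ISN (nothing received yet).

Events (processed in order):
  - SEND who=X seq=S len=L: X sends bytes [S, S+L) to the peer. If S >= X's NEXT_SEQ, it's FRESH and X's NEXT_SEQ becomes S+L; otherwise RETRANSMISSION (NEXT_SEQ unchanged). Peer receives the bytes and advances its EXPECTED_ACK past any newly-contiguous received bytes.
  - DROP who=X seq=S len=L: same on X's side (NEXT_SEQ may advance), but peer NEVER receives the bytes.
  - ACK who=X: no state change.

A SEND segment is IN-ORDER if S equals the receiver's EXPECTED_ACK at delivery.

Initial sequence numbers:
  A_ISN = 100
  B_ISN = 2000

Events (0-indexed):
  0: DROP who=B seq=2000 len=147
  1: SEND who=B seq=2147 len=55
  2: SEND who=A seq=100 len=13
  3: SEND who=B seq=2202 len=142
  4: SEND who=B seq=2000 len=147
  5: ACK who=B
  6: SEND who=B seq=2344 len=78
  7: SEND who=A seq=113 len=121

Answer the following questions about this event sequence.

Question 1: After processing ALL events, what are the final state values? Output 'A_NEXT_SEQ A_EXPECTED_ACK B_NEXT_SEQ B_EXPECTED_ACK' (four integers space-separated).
After event 0: A_seq=100 A_ack=2000 B_seq=2147 B_ack=100
After event 1: A_seq=100 A_ack=2000 B_seq=2202 B_ack=100
After event 2: A_seq=113 A_ack=2000 B_seq=2202 B_ack=113
After event 3: A_seq=113 A_ack=2000 B_seq=2344 B_ack=113
After event 4: A_seq=113 A_ack=2344 B_seq=2344 B_ack=113
After event 5: A_seq=113 A_ack=2344 B_seq=2344 B_ack=113
After event 6: A_seq=113 A_ack=2422 B_seq=2422 B_ack=113
After event 7: A_seq=234 A_ack=2422 B_seq=2422 B_ack=234

Answer: 234 2422 2422 234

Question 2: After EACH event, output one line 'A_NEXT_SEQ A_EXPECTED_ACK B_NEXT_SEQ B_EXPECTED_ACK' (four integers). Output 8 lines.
100 2000 2147 100
100 2000 2202 100
113 2000 2202 113
113 2000 2344 113
113 2344 2344 113
113 2344 2344 113
113 2422 2422 113
234 2422 2422 234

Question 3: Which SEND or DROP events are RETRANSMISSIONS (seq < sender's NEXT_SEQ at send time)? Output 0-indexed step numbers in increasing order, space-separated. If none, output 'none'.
Step 0: DROP seq=2000 -> fresh
Step 1: SEND seq=2147 -> fresh
Step 2: SEND seq=100 -> fresh
Step 3: SEND seq=2202 -> fresh
Step 4: SEND seq=2000 -> retransmit
Step 6: SEND seq=2344 -> fresh
Step 7: SEND seq=113 -> fresh

Answer: 4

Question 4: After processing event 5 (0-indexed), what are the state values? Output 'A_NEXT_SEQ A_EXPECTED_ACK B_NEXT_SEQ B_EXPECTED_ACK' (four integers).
After event 0: A_seq=100 A_ack=2000 B_seq=2147 B_ack=100
After event 1: A_seq=100 A_ack=2000 B_seq=2202 B_ack=100
After event 2: A_seq=113 A_ack=2000 B_seq=2202 B_ack=113
After event 3: A_seq=113 A_ack=2000 B_seq=2344 B_ack=113
After event 4: A_seq=113 A_ack=2344 B_seq=2344 B_ack=113
After event 5: A_seq=113 A_ack=2344 B_seq=2344 B_ack=113

113 2344 2344 113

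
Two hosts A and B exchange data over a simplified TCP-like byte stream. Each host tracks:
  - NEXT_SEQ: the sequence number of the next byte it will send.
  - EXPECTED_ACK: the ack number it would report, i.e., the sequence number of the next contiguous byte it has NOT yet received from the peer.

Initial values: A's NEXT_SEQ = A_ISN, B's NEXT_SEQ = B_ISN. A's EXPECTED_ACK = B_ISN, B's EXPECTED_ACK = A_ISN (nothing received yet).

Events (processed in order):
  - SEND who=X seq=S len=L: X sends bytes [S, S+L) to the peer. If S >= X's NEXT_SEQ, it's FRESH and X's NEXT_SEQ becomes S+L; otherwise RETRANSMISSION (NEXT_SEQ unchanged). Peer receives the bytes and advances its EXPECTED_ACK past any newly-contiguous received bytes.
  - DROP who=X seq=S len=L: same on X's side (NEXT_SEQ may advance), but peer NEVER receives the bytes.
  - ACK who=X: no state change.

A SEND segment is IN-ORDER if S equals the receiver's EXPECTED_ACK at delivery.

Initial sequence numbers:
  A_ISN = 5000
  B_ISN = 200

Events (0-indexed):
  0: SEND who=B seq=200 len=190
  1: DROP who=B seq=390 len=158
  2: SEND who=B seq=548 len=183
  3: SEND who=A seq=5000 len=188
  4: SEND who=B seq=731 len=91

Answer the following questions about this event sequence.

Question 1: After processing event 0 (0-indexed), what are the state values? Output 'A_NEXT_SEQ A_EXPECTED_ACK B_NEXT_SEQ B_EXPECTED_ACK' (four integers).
After event 0: A_seq=5000 A_ack=390 B_seq=390 B_ack=5000

5000 390 390 5000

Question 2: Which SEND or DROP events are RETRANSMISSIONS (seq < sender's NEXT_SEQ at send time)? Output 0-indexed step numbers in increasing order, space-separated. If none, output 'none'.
Answer: none

Derivation:
Step 0: SEND seq=200 -> fresh
Step 1: DROP seq=390 -> fresh
Step 2: SEND seq=548 -> fresh
Step 3: SEND seq=5000 -> fresh
Step 4: SEND seq=731 -> fresh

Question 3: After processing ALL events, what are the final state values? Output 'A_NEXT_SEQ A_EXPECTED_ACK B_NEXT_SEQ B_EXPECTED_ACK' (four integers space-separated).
After event 0: A_seq=5000 A_ack=390 B_seq=390 B_ack=5000
After event 1: A_seq=5000 A_ack=390 B_seq=548 B_ack=5000
After event 2: A_seq=5000 A_ack=390 B_seq=731 B_ack=5000
After event 3: A_seq=5188 A_ack=390 B_seq=731 B_ack=5188
After event 4: A_seq=5188 A_ack=390 B_seq=822 B_ack=5188

Answer: 5188 390 822 5188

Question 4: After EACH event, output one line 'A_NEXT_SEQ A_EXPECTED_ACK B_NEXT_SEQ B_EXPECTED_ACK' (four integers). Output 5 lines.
5000 390 390 5000
5000 390 548 5000
5000 390 731 5000
5188 390 731 5188
5188 390 822 5188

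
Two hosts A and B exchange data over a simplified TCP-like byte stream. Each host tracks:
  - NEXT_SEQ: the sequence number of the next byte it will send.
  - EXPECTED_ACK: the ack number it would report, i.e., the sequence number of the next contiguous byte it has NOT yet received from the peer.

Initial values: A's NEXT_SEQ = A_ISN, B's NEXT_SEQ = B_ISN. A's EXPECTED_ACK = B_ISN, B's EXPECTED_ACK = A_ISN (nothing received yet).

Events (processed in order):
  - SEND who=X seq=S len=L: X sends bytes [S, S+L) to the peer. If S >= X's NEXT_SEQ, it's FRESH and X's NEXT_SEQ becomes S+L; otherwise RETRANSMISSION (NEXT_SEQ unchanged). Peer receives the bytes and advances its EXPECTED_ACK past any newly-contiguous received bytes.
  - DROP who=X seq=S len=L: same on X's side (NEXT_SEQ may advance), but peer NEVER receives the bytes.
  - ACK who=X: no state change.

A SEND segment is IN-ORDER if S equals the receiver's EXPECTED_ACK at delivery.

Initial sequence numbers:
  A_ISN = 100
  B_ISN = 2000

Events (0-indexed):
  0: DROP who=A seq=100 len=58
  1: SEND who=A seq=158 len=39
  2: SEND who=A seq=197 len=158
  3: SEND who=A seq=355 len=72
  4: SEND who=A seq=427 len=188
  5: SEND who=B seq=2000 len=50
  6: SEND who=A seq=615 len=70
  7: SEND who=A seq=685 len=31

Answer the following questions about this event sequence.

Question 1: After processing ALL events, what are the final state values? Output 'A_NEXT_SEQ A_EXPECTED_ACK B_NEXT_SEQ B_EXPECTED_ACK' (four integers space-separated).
After event 0: A_seq=158 A_ack=2000 B_seq=2000 B_ack=100
After event 1: A_seq=197 A_ack=2000 B_seq=2000 B_ack=100
After event 2: A_seq=355 A_ack=2000 B_seq=2000 B_ack=100
After event 3: A_seq=427 A_ack=2000 B_seq=2000 B_ack=100
After event 4: A_seq=615 A_ack=2000 B_seq=2000 B_ack=100
After event 5: A_seq=615 A_ack=2050 B_seq=2050 B_ack=100
After event 6: A_seq=685 A_ack=2050 B_seq=2050 B_ack=100
After event 7: A_seq=716 A_ack=2050 B_seq=2050 B_ack=100

Answer: 716 2050 2050 100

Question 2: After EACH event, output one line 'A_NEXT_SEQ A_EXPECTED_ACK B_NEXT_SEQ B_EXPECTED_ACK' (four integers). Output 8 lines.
158 2000 2000 100
197 2000 2000 100
355 2000 2000 100
427 2000 2000 100
615 2000 2000 100
615 2050 2050 100
685 2050 2050 100
716 2050 2050 100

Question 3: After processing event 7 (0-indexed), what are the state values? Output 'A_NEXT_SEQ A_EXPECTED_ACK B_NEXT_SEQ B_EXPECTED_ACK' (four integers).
After event 0: A_seq=158 A_ack=2000 B_seq=2000 B_ack=100
After event 1: A_seq=197 A_ack=2000 B_seq=2000 B_ack=100
After event 2: A_seq=355 A_ack=2000 B_seq=2000 B_ack=100
After event 3: A_seq=427 A_ack=2000 B_seq=2000 B_ack=100
After event 4: A_seq=615 A_ack=2000 B_seq=2000 B_ack=100
After event 5: A_seq=615 A_ack=2050 B_seq=2050 B_ack=100
After event 6: A_seq=685 A_ack=2050 B_seq=2050 B_ack=100
After event 7: A_seq=716 A_ack=2050 B_seq=2050 B_ack=100

716 2050 2050 100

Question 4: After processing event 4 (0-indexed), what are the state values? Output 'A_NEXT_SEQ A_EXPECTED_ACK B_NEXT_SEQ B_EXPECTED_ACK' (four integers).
After event 0: A_seq=158 A_ack=2000 B_seq=2000 B_ack=100
After event 1: A_seq=197 A_ack=2000 B_seq=2000 B_ack=100
After event 2: A_seq=355 A_ack=2000 B_seq=2000 B_ack=100
After event 3: A_seq=427 A_ack=2000 B_seq=2000 B_ack=100
After event 4: A_seq=615 A_ack=2000 B_seq=2000 B_ack=100

615 2000 2000 100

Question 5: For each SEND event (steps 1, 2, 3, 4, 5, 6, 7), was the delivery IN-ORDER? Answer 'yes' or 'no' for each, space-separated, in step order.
Step 1: SEND seq=158 -> out-of-order
Step 2: SEND seq=197 -> out-of-order
Step 3: SEND seq=355 -> out-of-order
Step 4: SEND seq=427 -> out-of-order
Step 5: SEND seq=2000 -> in-order
Step 6: SEND seq=615 -> out-of-order
Step 7: SEND seq=685 -> out-of-order

Answer: no no no no yes no no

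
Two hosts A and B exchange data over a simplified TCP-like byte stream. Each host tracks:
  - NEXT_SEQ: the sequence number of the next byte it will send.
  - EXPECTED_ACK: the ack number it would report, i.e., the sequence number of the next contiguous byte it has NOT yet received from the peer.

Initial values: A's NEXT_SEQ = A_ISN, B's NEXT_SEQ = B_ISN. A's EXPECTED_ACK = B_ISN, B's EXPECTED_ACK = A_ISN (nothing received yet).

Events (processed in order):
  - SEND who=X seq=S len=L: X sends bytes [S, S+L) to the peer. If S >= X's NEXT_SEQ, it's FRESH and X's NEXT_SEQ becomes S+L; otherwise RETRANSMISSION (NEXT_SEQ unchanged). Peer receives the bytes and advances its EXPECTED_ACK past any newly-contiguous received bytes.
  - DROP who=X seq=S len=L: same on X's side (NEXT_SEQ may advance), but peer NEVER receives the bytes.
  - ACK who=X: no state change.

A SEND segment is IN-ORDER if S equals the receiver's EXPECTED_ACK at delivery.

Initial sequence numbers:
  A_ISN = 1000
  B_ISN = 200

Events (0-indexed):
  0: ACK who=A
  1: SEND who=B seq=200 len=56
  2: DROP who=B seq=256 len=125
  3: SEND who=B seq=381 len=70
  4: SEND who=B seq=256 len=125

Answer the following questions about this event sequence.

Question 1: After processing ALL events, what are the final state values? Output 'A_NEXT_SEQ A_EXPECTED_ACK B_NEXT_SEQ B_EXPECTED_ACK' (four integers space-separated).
Answer: 1000 451 451 1000

Derivation:
After event 0: A_seq=1000 A_ack=200 B_seq=200 B_ack=1000
After event 1: A_seq=1000 A_ack=256 B_seq=256 B_ack=1000
After event 2: A_seq=1000 A_ack=256 B_seq=381 B_ack=1000
After event 3: A_seq=1000 A_ack=256 B_seq=451 B_ack=1000
After event 4: A_seq=1000 A_ack=451 B_seq=451 B_ack=1000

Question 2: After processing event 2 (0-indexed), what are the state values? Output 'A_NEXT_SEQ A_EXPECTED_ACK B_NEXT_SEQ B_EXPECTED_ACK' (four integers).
After event 0: A_seq=1000 A_ack=200 B_seq=200 B_ack=1000
After event 1: A_seq=1000 A_ack=256 B_seq=256 B_ack=1000
After event 2: A_seq=1000 A_ack=256 B_seq=381 B_ack=1000

1000 256 381 1000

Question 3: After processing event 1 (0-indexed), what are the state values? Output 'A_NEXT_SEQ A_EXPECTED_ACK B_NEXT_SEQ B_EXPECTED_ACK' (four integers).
After event 0: A_seq=1000 A_ack=200 B_seq=200 B_ack=1000
After event 1: A_seq=1000 A_ack=256 B_seq=256 B_ack=1000

1000 256 256 1000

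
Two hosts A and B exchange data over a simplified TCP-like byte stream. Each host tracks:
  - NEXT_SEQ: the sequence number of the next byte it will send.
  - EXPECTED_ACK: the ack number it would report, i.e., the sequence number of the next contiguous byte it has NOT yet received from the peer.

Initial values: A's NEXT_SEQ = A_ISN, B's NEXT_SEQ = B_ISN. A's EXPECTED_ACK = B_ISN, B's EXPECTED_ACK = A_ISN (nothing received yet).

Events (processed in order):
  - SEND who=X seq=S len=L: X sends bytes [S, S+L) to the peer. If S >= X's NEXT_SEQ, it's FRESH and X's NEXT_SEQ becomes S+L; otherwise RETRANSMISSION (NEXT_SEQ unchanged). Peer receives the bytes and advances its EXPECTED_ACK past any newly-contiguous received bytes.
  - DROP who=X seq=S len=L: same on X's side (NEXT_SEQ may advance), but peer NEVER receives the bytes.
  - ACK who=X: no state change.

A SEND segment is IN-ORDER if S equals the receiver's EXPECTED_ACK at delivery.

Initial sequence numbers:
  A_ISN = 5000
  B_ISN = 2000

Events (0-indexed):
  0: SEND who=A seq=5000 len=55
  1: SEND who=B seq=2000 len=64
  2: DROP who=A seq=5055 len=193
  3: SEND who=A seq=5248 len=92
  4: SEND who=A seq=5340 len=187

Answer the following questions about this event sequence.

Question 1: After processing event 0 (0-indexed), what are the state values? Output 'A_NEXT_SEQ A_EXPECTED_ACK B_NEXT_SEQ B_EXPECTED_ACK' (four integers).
After event 0: A_seq=5055 A_ack=2000 B_seq=2000 B_ack=5055

5055 2000 2000 5055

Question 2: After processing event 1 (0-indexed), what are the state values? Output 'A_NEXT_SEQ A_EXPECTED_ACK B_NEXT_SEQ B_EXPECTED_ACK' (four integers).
After event 0: A_seq=5055 A_ack=2000 B_seq=2000 B_ack=5055
After event 1: A_seq=5055 A_ack=2064 B_seq=2064 B_ack=5055

5055 2064 2064 5055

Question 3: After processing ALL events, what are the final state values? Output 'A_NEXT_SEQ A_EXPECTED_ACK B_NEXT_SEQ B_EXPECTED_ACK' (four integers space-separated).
Answer: 5527 2064 2064 5055

Derivation:
After event 0: A_seq=5055 A_ack=2000 B_seq=2000 B_ack=5055
After event 1: A_seq=5055 A_ack=2064 B_seq=2064 B_ack=5055
After event 2: A_seq=5248 A_ack=2064 B_seq=2064 B_ack=5055
After event 3: A_seq=5340 A_ack=2064 B_seq=2064 B_ack=5055
After event 4: A_seq=5527 A_ack=2064 B_seq=2064 B_ack=5055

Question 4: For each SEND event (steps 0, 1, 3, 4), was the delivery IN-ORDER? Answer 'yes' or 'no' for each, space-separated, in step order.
Answer: yes yes no no

Derivation:
Step 0: SEND seq=5000 -> in-order
Step 1: SEND seq=2000 -> in-order
Step 3: SEND seq=5248 -> out-of-order
Step 4: SEND seq=5340 -> out-of-order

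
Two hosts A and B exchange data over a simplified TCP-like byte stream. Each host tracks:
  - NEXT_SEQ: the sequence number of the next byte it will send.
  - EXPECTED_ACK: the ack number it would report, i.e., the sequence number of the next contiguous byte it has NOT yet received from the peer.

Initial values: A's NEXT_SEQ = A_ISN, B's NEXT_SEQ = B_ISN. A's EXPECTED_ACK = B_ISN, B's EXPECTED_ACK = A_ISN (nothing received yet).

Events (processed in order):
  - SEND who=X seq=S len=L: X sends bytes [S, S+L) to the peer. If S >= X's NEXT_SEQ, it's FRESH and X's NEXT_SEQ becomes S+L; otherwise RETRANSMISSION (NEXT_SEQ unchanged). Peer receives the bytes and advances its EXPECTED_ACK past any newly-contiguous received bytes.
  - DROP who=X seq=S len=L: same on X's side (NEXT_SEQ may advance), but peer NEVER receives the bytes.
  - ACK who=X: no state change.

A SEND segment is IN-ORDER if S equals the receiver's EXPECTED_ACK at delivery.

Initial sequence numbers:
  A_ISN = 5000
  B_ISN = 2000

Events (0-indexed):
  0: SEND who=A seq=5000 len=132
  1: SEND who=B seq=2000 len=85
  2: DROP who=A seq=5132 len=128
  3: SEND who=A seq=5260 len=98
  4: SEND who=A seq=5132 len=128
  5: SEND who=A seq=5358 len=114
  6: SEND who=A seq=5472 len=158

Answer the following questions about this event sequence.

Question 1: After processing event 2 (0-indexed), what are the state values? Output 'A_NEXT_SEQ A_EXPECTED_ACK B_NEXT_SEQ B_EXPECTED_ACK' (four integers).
After event 0: A_seq=5132 A_ack=2000 B_seq=2000 B_ack=5132
After event 1: A_seq=5132 A_ack=2085 B_seq=2085 B_ack=5132
After event 2: A_seq=5260 A_ack=2085 B_seq=2085 B_ack=5132

5260 2085 2085 5132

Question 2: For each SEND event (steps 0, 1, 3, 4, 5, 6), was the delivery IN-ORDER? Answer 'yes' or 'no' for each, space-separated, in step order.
Answer: yes yes no yes yes yes

Derivation:
Step 0: SEND seq=5000 -> in-order
Step 1: SEND seq=2000 -> in-order
Step 3: SEND seq=5260 -> out-of-order
Step 4: SEND seq=5132 -> in-order
Step 5: SEND seq=5358 -> in-order
Step 6: SEND seq=5472 -> in-order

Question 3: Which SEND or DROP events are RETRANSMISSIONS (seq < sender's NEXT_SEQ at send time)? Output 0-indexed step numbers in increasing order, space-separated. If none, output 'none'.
Step 0: SEND seq=5000 -> fresh
Step 1: SEND seq=2000 -> fresh
Step 2: DROP seq=5132 -> fresh
Step 3: SEND seq=5260 -> fresh
Step 4: SEND seq=5132 -> retransmit
Step 5: SEND seq=5358 -> fresh
Step 6: SEND seq=5472 -> fresh

Answer: 4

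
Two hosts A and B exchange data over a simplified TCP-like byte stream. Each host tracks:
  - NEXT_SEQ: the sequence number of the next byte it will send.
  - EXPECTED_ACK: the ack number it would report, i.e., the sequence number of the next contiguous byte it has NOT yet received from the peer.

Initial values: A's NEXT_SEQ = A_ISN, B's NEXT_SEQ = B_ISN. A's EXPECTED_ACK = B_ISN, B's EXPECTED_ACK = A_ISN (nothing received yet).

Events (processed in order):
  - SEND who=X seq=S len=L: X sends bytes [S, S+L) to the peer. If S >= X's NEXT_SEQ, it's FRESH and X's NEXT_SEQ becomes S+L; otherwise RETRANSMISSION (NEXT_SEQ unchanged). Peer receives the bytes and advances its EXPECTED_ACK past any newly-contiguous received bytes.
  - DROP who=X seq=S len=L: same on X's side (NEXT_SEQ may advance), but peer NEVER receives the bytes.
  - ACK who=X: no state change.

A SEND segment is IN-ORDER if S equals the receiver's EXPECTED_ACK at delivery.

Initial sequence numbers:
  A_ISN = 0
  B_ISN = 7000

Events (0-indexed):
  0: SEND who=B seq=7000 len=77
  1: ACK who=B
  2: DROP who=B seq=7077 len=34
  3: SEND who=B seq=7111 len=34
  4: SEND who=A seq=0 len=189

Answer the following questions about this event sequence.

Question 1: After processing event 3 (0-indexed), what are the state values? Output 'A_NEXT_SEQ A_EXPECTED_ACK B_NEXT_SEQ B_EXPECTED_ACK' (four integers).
After event 0: A_seq=0 A_ack=7077 B_seq=7077 B_ack=0
After event 1: A_seq=0 A_ack=7077 B_seq=7077 B_ack=0
After event 2: A_seq=0 A_ack=7077 B_seq=7111 B_ack=0
After event 3: A_seq=0 A_ack=7077 B_seq=7145 B_ack=0

0 7077 7145 0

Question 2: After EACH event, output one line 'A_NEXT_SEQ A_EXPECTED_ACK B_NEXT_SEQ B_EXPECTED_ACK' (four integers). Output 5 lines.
0 7077 7077 0
0 7077 7077 0
0 7077 7111 0
0 7077 7145 0
189 7077 7145 189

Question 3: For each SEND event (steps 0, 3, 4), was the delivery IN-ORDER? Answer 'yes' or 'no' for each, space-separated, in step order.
Answer: yes no yes

Derivation:
Step 0: SEND seq=7000 -> in-order
Step 3: SEND seq=7111 -> out-of-order
Step 4: SEND seq=0 -> in-order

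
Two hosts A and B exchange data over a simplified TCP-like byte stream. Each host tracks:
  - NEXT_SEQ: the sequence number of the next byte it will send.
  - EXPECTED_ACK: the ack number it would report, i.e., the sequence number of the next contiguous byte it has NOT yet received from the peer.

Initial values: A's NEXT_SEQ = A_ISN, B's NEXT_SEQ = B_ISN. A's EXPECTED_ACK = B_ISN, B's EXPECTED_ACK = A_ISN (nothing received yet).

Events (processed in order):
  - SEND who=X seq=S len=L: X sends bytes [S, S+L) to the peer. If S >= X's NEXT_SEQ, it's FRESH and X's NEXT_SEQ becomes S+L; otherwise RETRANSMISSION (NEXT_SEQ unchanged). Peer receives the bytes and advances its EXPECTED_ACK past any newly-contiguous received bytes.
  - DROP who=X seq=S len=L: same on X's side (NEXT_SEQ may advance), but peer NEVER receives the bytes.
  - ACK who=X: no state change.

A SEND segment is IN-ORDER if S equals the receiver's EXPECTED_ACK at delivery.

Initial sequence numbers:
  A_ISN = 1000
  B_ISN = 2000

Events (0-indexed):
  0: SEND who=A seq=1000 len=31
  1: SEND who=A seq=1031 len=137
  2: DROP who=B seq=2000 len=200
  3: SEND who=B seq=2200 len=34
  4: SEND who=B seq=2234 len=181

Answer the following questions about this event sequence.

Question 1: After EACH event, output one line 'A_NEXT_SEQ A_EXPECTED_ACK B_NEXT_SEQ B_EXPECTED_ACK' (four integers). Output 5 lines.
1031 2000 2000 1031
1168 2000 2000 1168
1168 2000 2200 1168
1168 2000 2234 1168
1168 2000 2415 1168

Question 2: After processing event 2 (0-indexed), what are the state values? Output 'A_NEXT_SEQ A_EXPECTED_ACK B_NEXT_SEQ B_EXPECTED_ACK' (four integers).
After event 0: A_seq=1031 A_ack=2000 B_seq=2000 B_ack=1031
After event 1: A_seq=1168 A_ack=2000 B_seq=2000 B_ack=1168
After event 2: A_seq=1168 A_ack=2000 B_seq=2200 B_ack=1168

1168 2000 2200 1168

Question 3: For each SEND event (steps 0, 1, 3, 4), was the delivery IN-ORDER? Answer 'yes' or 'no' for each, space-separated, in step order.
Answer: yes yes no no

Derivation:
Step 0: SEND seq=1000 -> in-order
Step 1: SEND seq=1031 -> in-order
Step 3: SEND seq=2200 -> out-of-order
Step 4: SEND seq=2234 -> out-of-order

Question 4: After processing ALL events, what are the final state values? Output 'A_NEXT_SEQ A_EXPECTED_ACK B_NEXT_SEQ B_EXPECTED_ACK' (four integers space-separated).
After event 0: A_seq=1031 A_ack=2000 B_seq=2000 B_ack=1031
After event 1: A_seq=1168 A_ack=2000 B_seq=2000 B_ack=1168
After event 2: A_seq=1168 A_ack=2000 B_seq=2200 B_ack=1168
After event 3: A_seq=1168 A_ack=2000 B_seq=2234 B_ack=1168
After event 4: A_seq=1168 A_ack=2000 B_seq=2415 B_ack=1168

Answer: 1168 2000 2415 1168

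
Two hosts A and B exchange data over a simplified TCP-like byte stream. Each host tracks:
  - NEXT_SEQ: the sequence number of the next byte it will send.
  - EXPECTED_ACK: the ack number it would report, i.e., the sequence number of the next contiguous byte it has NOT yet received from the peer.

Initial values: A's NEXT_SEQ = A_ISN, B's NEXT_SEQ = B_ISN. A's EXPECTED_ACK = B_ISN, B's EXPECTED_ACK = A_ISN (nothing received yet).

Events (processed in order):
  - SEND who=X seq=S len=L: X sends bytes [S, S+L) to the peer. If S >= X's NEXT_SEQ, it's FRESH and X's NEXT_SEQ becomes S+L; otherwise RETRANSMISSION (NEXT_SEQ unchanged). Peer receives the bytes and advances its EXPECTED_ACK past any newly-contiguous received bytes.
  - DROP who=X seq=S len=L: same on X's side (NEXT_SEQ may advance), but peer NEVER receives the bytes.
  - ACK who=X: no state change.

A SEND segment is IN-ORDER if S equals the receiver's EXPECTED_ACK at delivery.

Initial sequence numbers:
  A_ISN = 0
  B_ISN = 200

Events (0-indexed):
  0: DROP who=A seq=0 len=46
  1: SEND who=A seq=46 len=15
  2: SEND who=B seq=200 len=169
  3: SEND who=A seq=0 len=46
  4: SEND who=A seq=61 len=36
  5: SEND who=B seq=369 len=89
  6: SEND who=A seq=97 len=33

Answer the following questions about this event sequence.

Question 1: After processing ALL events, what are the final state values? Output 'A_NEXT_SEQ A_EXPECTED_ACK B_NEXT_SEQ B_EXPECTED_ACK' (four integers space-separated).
Answer: 130 458 458 130

Derivation:
After event 0: A_seq=46 A_ack=200 B_seq=200 B_ack=0
After event 1: A_seq=61 A_ack=200 B_seq=200 B_ack=0
After event 2: A_seq=61 A_ack=369 B_seq=369 B_ack=0
After event 3: A_seq=61 A_ack=369 B_seq=369 B_ack=61
After event 4: A_seq=97 A_ack=369 B_seq=369 B_ack=97
After event 5: A_seq=97 A_ack=458 B_seq=458 B_ack=97
After event 6: A_seq=130 A_ack=458 B_seq=458 B_ack=130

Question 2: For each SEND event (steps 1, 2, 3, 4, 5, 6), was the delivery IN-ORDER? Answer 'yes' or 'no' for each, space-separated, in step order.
Answer: no yes yes yes yes yes

Derivation:
Step 1: SEND seq=46 -> out-of-order
Step 2: SEND seq=200 -> in-order
Step 3: SEND seq=0 -> in-order
Step 4: SEND seq=61 -> in-order
Step 5: SEND seq=369 -> in-order
Step 6: SEND seq=97 -> in-order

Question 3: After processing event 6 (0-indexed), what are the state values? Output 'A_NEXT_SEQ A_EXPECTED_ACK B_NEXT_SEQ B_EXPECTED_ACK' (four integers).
After event 0: A_seq=46 A_ack=200 B_seq=200 B_ack=0
After event 1: A_seq=61 A_ack=200 B_seq=200 B_ack=0
After event 2: A_seq=61 A_ack=369 B_seq=369 B_ack=0
After event 3: A_seq=61 A_ack=369 B_seq=369 B_ack=61
After event 4: A_seq=97 A_ack=369 B_seq=369 B_ack=97
After event 5: A_seq=97 A_ack=458 B_seq=458 B_ack=97
After event 6: A_seq=130 A_ack=458 B_seq=458 B_ack=130

130 458 458 130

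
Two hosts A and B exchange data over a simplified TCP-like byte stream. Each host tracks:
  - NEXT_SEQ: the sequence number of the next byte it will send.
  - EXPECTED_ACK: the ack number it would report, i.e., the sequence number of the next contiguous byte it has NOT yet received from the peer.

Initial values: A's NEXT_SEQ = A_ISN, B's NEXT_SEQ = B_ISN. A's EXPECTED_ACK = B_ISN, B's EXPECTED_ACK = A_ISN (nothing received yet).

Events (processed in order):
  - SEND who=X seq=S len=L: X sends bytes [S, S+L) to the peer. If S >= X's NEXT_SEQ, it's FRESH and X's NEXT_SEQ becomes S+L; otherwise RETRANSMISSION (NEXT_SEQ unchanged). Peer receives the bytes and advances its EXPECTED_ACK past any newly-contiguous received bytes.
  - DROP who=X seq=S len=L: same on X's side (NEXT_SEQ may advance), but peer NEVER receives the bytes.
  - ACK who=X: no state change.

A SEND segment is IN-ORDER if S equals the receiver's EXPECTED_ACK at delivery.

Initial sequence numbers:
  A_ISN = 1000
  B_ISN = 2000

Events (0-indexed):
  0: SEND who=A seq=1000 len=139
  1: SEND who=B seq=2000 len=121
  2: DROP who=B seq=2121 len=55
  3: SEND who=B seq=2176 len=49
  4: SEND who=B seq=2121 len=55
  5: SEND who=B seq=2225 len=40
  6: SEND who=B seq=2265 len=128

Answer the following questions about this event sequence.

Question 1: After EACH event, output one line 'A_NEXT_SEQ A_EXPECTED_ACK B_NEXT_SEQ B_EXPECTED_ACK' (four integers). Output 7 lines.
1139 2000 2000 1139
1139 2121 2121 1139
1139 2121 2176 1139
1139 2121 2225 1139
1139 2225 2225 1139
1139 2265 2265 1139
1139 2393 2393 1139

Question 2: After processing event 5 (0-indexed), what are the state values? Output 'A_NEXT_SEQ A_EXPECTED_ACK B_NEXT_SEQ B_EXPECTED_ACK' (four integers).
After event 0: A_seq=1139 A_ack=2000 B_seq=2000 B_ack=1139
After event 1: A_seq=1139 A_ack=2121 B_seq=2121 B_ack=1139
After event 2: A_seq=1139 A_ack=2121 B_seq=2176 B_ack=1139
After event 3: A_seq=1139 A_ack=2121 B_seq=2225 B_ack=1139
After event 4: A_seq=1139 A_ack=2225 B_seq=2225 B_ack=1139
After event 5: A_seq=1139 A_ack=2265 B_seq=2265 B_ack=1139

1139 2265 2265 1139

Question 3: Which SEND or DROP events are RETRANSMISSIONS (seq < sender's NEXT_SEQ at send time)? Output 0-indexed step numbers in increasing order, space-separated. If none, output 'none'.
Answer: 4

Derivation:
Step 0: SEND seq=1000 -> fresh
Step 1: SEND seq=2000 -> fresh
Step 2: DROP seq=2121 -> fresh
Step 3: SEND seq=2176 -> fresh
Step 4: SEND seq=2121 -> retransmit
Step 5: SEND seq=2225 -> fresh
Step 6: SEND seq=2265 -> fresh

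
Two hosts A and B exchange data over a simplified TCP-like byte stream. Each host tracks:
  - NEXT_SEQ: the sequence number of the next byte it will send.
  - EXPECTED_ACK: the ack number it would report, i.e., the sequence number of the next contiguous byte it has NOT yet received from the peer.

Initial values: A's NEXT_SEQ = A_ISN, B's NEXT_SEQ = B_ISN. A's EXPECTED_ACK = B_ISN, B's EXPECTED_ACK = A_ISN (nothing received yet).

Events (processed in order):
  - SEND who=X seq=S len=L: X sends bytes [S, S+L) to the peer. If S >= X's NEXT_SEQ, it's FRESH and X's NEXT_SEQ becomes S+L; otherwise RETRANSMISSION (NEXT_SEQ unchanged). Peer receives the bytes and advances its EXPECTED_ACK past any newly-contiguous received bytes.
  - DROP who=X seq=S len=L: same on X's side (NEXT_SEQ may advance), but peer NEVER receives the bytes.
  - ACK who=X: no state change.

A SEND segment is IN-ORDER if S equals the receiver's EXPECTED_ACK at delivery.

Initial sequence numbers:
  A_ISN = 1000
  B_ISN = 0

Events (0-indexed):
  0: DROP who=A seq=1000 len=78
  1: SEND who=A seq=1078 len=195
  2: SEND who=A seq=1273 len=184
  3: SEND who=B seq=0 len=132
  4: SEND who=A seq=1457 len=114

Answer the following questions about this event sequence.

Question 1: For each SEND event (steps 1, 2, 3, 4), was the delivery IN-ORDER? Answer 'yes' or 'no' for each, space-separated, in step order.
Step 1: SEND seq=1078 -> out-of-order
Step 2: SEND seq=1273 -> out-of-order
Step 3: SEND seq=0 -> in-order
Step 4: SEND seq=1457 -> out-of-order

Answer: no no yes no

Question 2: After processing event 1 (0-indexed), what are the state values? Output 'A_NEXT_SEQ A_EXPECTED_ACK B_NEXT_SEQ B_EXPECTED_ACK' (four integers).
After event 0: A_seq=1078 A_ack=0 B_seq=0 B_ack=1000
After event 1: A_seq=1273 A_ack=0 B_seq=0 B_ack=1000

1273 0 0 1000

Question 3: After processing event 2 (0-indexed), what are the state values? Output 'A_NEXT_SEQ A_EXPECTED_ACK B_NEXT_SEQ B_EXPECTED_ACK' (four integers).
After event 0: A_seq=1078 A_ack=0 B_seq=0 B_ack=1000
After event 1: A_seq=1273 A_ack=0 B_seq=0 B_ack=1000
After event 2: A_seq=1457 A_ack=0 B_seq=0 B_ack=1000

1457 0 0 1000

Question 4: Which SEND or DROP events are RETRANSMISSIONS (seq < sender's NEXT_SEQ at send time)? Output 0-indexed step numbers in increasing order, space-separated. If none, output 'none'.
Step 0: DROP seq=1000 -> fresh
Step 1: SEND seq=1078 -> fresh
Step 2: SEND seq=1273 -> fresh
Step 3: SEND seq=0 -> fresh
Step 4: SEND seq=1457 -> fresh

Answer: none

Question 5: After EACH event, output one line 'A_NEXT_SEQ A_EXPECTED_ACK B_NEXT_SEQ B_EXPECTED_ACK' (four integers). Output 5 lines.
1078 0 0 1000
1273 0 0 1000
1457 0 0 1000
1457 132 132 1000
1571 132 132 1000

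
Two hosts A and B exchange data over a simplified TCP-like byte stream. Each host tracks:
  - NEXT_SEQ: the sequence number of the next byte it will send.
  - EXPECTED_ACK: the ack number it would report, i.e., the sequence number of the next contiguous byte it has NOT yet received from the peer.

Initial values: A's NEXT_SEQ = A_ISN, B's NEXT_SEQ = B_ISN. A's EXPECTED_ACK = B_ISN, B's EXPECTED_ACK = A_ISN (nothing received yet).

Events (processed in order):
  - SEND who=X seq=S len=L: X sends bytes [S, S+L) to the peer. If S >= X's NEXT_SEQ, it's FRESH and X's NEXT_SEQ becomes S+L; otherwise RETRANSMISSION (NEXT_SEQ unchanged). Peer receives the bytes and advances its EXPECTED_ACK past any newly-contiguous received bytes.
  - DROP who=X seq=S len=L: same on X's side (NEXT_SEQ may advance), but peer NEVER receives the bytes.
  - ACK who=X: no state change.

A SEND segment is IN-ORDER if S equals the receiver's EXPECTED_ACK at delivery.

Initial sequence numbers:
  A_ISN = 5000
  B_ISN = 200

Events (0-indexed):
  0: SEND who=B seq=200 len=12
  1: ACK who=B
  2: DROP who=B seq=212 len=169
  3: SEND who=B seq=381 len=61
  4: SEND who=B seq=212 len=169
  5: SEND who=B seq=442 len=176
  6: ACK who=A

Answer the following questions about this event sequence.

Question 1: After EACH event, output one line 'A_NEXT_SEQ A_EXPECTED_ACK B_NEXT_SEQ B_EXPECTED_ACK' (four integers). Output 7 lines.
5000 212 212 5000
5000 212 212 5000
5000 212 381 5000
5000 212 442 5000
5000 442 442 5000
5000 618 618 5000
5000 618 618 5000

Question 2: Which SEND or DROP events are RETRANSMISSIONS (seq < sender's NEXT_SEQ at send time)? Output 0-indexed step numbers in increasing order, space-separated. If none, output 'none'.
Answer: 4

Derivation:
Step 0: SEND seq=200 -> fresh
Step 2: DROP seq=212 -> fresh
Step 3: SEND seq=381 -> fresh
Step 4: SEND seq=212 -> retransmit
Step 5: SEND seq=442 -> fresh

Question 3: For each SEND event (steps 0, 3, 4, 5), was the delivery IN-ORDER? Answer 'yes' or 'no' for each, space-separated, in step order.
Answer: yes no yes yes

Derivation:
Step 0: SEND seq=200 -> in-order
Step 3: SEND seq=381 -> out-of-order
Step 4: SEND seq=212 -> in-order
Step 5: SEND seq=442 -> in-order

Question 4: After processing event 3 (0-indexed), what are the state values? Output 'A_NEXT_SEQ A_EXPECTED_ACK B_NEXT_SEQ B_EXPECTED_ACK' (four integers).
After event 0: A_seq=5000 A_ack=212 B_seq=212 B_ack=5000
After event 1: A_seq=5000 A_ack=212 B_seq=212 B_ack=5000
After event 2: A_seq=5000 A_ack=212 B_seq=381 B_ack=5000
After event 3: A_seq=5000 A_ack=212 B_seq=442 B_ack=5000

5000 212 442 5000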